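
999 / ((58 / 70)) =1205.69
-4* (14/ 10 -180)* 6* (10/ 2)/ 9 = 7144/ 3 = 2381.33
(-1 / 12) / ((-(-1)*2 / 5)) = -5 / 24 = -0.21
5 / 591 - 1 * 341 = -201526 / 591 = -340.99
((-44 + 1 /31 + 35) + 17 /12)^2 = 7890481 /138384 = 57.02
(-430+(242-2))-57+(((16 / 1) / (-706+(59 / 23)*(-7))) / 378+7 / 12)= -3101932177 / 12588156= -246.42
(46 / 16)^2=529 / 64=8.27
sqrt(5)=2.24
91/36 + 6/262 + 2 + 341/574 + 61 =66.14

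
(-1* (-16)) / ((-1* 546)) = -8 / 273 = -0.03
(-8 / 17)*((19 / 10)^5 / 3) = -2476099 / 637500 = -3.88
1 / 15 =0.07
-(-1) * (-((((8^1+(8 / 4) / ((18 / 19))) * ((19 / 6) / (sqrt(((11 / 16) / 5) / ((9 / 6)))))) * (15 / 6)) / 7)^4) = -58157782515625 / 28579716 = -2034932.14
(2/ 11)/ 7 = 2/ 77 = 0.03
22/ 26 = 11/ 13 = 0.85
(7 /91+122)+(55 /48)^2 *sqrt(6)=3025 *sqrt(6) /2304+1587 /13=125.29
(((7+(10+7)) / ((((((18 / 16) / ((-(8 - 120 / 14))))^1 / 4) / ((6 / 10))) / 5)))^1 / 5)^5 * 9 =10133099161583616 / 52521875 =192931024.67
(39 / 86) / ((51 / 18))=117 / 731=0.16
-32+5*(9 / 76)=-2387 / 76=-31.41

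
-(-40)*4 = 160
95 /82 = 1.16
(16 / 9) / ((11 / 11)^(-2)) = 16 / 9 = 1.78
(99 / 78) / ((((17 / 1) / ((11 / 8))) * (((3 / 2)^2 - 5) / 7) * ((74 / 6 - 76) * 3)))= 231 / 168844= 0.00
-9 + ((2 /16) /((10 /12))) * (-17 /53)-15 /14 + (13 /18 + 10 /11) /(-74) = -137821423 /13589730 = -10.14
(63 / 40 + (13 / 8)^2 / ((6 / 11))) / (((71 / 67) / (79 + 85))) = 33840293 / 34080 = 992.97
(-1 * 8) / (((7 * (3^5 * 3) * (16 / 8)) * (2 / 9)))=-2 / 567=-0.00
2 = 2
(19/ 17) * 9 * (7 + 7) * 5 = 704.12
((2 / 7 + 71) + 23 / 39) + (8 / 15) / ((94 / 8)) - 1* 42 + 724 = 48367792 / 64155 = 753.92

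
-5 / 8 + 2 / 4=-1 / 8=-0.12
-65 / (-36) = 65 / 36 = 1.81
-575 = -575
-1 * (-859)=859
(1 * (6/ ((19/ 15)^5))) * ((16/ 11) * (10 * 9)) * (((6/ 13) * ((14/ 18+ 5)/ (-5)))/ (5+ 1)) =-583200000/ 27237089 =-21.41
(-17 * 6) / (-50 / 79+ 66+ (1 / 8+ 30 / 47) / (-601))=-1820914608 / 1166917391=-1.56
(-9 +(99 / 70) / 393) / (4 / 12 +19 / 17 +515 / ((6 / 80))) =-1402449 / 1070670860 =-0.00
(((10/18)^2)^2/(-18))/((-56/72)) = 0.01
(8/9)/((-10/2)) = -8/45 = -0.18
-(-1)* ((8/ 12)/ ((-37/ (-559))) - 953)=-104665/ 111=-942.93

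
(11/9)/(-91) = -11/819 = -0.01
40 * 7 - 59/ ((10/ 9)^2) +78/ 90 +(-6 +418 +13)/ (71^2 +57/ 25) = 4409609593/ 18912300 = 233.16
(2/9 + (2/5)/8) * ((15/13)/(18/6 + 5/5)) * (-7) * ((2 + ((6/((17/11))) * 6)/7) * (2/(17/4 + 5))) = -15533/24531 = -0.63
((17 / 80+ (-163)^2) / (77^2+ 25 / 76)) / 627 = 2125537 / 297415140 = 0.01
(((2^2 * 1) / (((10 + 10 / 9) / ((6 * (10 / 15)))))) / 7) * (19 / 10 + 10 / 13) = 6246 / 11375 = 0.55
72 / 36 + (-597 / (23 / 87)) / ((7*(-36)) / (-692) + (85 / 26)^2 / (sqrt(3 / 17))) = 1997537339333486 / 610739041795039 - 7592247152837100*sqrt(51) / 610739041795039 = -85.51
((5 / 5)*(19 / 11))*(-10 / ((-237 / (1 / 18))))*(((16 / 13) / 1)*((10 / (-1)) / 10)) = -1520 / 305019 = -0.00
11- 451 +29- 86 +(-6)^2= -461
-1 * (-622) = 622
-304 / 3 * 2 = -608 / 3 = -202.67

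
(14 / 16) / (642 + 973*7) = 7 / 59624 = 0.00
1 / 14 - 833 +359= -6635 / 14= -473.93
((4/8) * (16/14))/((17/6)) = 24/119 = 0.20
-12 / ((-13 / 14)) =12.92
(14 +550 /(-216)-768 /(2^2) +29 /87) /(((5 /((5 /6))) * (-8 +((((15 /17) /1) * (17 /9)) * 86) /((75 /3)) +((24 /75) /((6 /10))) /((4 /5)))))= 97315 /5184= 18.77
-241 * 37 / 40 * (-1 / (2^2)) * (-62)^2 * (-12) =-25707711 / 10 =-2570771.10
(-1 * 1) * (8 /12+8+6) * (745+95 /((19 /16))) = -12100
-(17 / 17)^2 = -1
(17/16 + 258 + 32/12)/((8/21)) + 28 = 91525/128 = 715.04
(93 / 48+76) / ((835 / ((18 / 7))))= 11223 / 46760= 0.24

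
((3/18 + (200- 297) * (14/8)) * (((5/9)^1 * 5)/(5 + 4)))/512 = -50875/497664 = -0.10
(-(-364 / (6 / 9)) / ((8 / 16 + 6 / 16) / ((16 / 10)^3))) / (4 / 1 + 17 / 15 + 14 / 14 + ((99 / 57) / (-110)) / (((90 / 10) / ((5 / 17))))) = 68796416 / 165075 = 416.76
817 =817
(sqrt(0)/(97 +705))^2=0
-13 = -13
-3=-3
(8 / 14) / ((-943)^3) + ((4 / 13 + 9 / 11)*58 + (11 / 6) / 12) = 3955800441513757 / 60436826554104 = 65.45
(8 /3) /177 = 8 /531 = 0.02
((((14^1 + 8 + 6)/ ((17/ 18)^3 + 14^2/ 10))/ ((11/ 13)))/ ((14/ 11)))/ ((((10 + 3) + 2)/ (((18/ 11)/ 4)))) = 227448/ 6557111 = 0.03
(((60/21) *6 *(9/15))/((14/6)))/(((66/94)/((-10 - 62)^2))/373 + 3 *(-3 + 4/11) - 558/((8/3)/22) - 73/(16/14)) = -0.00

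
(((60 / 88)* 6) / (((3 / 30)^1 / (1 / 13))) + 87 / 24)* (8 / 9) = 7747 / 1287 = 6.02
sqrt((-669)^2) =669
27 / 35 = 0.77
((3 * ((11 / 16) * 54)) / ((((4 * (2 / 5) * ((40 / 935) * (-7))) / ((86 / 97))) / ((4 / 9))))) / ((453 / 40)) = -6633825 / 820232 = -8.09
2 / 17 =0.12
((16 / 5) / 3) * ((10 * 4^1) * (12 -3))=384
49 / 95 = 0.52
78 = 78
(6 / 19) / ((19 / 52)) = 312 / 361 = 0.86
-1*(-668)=668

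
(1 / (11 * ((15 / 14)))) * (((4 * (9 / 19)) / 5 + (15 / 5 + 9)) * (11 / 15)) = 5488 / 7125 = 0.77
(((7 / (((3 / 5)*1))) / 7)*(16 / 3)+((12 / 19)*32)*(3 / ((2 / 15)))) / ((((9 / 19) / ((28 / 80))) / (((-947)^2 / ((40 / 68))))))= 211519577122 / 405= 522270560.80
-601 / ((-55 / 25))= 273.18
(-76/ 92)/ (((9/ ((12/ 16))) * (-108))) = 19/ 29808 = 0.00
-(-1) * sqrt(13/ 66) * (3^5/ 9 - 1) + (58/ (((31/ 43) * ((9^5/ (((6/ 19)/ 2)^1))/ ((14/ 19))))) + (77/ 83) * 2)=33924855790/ 18282613599 + 13 * sqrt(858)/ 33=13.39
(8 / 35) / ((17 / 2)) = 16 / 595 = 0.03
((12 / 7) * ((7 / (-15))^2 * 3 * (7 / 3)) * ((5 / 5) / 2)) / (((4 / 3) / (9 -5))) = 98 / 25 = 3.92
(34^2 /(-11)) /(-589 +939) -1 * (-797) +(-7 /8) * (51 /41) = 502348991 /631400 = 795.61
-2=-2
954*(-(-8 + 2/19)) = 143100/19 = 7531.58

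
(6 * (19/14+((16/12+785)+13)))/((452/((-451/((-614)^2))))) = -0.01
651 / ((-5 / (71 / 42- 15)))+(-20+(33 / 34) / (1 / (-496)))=209353 / 170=1231.49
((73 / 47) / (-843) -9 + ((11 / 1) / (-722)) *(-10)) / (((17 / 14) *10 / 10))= -1772061578 / 243154077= -7.29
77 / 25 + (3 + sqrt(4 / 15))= 6.60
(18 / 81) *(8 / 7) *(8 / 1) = 128 / 63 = 2.03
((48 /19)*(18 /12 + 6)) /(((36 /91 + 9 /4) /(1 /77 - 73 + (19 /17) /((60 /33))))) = -197049528 /380171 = -518.32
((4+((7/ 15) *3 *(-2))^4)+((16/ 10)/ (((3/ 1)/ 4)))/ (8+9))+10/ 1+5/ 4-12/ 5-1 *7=8598739/ 127500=67.44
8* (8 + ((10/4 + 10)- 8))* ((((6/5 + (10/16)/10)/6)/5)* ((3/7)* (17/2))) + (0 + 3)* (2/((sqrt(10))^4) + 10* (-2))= -124907/2800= -44.61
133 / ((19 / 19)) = 133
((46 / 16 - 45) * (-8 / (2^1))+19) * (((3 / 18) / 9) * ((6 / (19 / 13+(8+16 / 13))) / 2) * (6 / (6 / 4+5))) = 125 / 139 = 0.90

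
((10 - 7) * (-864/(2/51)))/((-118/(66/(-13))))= -2181168/767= -2843.77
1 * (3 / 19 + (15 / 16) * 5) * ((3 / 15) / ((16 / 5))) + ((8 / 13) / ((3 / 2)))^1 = 135271 / 189696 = 0.71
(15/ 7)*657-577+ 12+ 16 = 6012/ 7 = 858.86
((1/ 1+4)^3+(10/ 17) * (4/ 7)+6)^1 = 15629/ 119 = 131.34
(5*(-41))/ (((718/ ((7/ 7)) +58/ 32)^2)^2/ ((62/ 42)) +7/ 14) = -416481280/ 369467942500227749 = -0.00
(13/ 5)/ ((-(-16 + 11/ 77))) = 91/ 555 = 0.16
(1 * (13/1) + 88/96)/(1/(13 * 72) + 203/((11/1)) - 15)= 143286/35579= 4.03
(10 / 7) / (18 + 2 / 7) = 5 / 64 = 0.08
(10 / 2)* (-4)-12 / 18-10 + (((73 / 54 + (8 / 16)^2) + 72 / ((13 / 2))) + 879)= 1208861 / 1404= 861.01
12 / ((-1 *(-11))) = 12 / 11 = 1.09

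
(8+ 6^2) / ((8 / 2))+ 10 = 21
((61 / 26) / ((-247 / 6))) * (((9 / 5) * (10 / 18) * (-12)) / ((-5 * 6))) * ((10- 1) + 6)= -1098 / 3211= -0.34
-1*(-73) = 73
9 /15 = 3 /5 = 0.60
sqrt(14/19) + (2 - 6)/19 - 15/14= -341/266 + sqrt(266)/19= -0.42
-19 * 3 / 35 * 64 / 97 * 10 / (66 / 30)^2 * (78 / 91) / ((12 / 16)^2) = -1945600 / 575113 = -3.38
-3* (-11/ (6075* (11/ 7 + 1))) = 77/ 36450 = 0.00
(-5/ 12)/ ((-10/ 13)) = 13/ 24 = 0.54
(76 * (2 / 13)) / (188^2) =0.00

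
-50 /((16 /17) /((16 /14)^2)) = -3400 /49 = -69.39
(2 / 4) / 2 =1 / 4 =0.25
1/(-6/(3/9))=-1/18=-0.06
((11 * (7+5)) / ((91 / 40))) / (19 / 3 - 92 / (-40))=6.72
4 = 4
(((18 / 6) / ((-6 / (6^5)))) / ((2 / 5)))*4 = -38880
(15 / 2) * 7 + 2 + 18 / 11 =1235 / 22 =56.14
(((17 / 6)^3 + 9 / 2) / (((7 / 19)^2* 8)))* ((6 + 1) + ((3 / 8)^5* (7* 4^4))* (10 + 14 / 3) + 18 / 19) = 13790703025 / 2709504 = 5089.75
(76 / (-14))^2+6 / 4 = 3035 / 98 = 30.97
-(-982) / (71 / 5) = 4910 / 71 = 69.15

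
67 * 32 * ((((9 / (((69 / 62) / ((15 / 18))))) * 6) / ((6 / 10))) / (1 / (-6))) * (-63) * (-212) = -266307955200 / 23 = -11578606747.83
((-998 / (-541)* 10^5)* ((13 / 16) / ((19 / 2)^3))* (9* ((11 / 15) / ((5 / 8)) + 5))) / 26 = 1386222000 / 3710719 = 373.57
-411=-411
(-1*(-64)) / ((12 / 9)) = 48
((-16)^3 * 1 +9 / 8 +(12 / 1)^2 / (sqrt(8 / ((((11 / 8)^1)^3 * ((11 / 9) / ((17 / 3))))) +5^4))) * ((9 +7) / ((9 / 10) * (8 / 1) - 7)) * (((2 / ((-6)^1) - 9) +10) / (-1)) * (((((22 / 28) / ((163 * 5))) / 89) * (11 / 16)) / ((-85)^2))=233167 / 1035799800 - 702768 * sqrt(9359521) / 6867001235759525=0.00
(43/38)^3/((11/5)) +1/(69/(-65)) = -11803565/41647848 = -0.28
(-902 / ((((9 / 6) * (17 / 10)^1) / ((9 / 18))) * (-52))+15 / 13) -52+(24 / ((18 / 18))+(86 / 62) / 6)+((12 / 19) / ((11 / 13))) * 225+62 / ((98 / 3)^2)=497762005593 / 3437893459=144.79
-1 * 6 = -6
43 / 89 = 0.48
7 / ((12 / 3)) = 7 / 4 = 1.75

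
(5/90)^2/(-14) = -0.00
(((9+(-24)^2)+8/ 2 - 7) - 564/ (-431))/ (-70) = -125703/ 15085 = -8.33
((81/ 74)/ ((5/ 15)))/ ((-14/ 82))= -9963/ 518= -19.23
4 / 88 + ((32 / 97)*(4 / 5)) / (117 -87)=8683 / 160050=0.05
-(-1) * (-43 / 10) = -43 / 10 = -4.30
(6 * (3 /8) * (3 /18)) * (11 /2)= 33 /16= 2.06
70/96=0.73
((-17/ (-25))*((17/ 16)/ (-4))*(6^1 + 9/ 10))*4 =-19941/ 4000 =-4.99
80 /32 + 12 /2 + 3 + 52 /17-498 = -16437 /34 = -483.44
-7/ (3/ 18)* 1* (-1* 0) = 0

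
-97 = -97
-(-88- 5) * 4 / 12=31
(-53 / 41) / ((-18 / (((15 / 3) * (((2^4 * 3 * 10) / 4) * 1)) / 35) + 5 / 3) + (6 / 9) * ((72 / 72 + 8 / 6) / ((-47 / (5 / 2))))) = -448380 / 185197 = -2.42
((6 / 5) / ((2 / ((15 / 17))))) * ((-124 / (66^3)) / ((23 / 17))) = -31 / 183678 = -0.00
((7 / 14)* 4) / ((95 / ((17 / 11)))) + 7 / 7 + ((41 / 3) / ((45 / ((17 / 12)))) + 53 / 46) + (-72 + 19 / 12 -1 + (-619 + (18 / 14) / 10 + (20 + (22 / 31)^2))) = -3494996507945 / 5238543618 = -667.17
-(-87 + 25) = 62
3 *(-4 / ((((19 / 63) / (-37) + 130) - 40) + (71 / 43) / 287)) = -12328659 / 92462479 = -0.13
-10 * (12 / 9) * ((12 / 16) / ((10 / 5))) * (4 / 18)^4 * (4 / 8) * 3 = -40 / 2187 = -0.02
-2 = -2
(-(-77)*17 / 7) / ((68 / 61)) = 671 / 4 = 167.75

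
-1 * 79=-79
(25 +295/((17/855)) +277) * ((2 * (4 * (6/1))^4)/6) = 28461846528/17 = 1674226266.35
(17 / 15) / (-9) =-17 / 135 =-0.13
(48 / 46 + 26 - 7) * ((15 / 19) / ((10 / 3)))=4149 / 874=4.75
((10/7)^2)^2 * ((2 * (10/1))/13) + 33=1230029/31213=39.41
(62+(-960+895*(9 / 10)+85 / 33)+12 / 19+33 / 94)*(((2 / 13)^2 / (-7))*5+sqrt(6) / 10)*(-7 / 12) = -13105100 / 14940783+917357*sqrt(6) / 176814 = 11.83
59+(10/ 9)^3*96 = 46337/ 243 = 190.69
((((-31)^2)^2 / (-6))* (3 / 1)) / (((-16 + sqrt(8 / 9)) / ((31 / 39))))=28629151* sqrt(2) / 29848 + 85887453 / 3731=24376.42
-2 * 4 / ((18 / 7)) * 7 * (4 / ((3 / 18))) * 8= -12544 / 3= -4181.33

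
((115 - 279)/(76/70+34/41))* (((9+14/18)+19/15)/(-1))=5848199/6183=945.85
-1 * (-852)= 852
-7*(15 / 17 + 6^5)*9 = -8329041 / 17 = -489943.59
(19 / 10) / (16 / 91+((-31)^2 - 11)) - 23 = -23.00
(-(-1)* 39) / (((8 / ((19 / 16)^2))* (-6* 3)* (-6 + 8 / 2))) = 4693 / 24576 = 0.19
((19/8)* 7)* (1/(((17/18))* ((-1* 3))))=-399/68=-5.87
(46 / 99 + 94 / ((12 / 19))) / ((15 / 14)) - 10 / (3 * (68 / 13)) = 7003343 / 50490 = 138.71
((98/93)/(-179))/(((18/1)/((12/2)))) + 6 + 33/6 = 1148447/99882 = 11.50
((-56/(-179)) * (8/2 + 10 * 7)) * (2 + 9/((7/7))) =45584/179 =254.66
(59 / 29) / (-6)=-59 / 174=-0.34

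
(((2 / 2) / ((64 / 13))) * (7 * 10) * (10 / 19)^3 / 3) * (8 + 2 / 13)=231875 / 41154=5.63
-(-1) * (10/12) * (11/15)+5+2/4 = 55/9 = 6.11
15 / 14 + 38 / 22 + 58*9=524.80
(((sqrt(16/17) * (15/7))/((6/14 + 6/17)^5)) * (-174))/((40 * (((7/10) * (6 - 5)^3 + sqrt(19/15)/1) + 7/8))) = -1628335438520 * sqrt(17)/166822062877 + 1860954786880 * sqrt(4845)/4504195697679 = -11.49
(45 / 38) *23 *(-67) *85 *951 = -5605503075 / 38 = -147513238.82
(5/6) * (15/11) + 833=18351/22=834.14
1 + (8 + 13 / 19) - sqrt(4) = 146 / 19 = 7.68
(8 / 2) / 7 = 4 / 7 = 0.57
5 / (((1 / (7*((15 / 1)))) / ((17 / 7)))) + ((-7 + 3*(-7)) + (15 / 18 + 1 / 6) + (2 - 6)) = 1244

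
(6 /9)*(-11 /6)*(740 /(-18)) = 4070 /81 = 50.25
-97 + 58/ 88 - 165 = -11499/ 44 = -261.34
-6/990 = -1/165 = -0.01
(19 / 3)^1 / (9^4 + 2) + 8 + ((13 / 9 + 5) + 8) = 1325783 / 59067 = 22.45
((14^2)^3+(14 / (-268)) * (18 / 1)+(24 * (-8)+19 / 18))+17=9080409505 / 1206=7529361.12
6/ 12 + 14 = 29/ 2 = 14.50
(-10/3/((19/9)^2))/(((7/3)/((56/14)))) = -3240/2527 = -1.28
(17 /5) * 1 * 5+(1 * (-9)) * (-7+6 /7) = 506 /7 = 72.29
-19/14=-1.36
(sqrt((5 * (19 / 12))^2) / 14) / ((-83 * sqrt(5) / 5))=-95 * sqrt(5) / 13944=-0.02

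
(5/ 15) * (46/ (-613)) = -46/ 1839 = -0.03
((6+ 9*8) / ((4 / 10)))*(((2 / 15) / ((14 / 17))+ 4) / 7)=5681 / 49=115.94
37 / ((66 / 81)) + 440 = 10679 / 22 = 485.41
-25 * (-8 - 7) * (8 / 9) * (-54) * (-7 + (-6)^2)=-522000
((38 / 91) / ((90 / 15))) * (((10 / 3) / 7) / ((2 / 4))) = 380 / 5733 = 0.07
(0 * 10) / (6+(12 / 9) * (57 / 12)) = 0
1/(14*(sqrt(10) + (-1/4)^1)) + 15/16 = 0.96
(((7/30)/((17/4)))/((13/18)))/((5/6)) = 504/5525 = 0.09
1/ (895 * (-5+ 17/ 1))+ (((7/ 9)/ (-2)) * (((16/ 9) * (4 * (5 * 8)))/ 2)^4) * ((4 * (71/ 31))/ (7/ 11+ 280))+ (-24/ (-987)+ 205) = -705479907952687091449/ 135829378980540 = -5193868.32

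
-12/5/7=-12/35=-0.34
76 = 76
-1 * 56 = -56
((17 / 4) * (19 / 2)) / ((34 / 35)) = 665 / 16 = 41.56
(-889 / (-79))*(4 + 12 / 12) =4445 / 79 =56.27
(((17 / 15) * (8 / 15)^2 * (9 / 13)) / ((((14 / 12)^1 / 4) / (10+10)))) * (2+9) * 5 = 382976 / 455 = 841.71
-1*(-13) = 13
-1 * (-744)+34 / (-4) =1471 / 2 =735.50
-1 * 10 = -10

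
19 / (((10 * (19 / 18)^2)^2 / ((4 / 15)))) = 34992 / 857375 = 0.04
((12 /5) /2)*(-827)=-4962 /5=-992.40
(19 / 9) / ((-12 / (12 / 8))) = -19 / 72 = -0.26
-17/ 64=-0.27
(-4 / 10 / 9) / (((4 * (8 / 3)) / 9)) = -3 / 80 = -0.04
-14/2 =-7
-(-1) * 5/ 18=5/ 18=0.28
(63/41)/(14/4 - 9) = -126/451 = -0.28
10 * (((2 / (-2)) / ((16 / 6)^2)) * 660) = -7425 / 8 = -928.12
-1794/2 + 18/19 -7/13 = -221458/247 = -896.59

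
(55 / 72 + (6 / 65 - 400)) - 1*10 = -1914793 / 4680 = -409.14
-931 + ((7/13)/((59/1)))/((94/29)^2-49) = -23116820608/24830091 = -931.00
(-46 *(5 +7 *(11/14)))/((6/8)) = -644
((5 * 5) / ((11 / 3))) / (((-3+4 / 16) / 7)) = -2100 / 121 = -17.36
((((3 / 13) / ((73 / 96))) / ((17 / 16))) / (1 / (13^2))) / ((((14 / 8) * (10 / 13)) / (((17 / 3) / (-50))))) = -259584 / 63875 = -4.06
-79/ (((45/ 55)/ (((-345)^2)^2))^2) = -23685371629838827734375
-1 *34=-34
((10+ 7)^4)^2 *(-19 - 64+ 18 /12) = -1137048462883 /2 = -568524231441.50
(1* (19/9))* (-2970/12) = -1045/2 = -522.50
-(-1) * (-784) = -784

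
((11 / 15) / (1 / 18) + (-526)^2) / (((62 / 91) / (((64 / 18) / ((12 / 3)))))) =503574344 / 1395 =360985.19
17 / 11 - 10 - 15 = -258 / 11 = -23.45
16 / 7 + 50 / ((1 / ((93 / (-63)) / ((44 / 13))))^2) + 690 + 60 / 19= 5717798371 / 8110872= 704.95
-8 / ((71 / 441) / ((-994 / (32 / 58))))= 89523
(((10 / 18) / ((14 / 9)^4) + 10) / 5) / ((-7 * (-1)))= 77561 / 268912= 0.29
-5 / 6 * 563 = -2815 / 6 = -469.17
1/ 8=0.12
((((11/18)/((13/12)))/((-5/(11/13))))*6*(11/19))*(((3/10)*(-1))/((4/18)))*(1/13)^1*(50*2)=3.44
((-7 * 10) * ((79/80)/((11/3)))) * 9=-14931/88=-169.67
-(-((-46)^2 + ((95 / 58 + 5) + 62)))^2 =-16055170681 / 3364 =-4772642.89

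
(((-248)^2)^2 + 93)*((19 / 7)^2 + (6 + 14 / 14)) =2663050444736 / 49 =54347968259.92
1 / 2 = 0.50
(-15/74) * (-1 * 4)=30/37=0.81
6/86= 3/43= 0.07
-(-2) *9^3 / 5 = 1458 / 5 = 291.60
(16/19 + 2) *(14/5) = 756/95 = 7.96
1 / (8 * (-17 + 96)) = 0.00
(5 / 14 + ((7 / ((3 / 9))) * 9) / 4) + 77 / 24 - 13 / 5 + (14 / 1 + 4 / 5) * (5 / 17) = 750677 / 14280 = 52.57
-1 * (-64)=64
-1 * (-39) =39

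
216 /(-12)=-18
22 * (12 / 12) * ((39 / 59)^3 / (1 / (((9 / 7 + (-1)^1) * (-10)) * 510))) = -13311183600 / 1437653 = -9258.97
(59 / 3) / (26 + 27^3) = 59 / 59127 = 0.00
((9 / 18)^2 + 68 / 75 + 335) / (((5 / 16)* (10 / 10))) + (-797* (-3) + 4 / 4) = 1300388 / 375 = 3467.70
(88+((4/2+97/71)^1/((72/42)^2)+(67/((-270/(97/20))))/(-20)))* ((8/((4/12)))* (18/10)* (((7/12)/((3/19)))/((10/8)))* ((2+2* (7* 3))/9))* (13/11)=1182685585991/17971875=65807.58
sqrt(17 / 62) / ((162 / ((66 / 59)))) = 11 * sqrt(1054) / 98766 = 0.00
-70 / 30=-7 / 3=-2.33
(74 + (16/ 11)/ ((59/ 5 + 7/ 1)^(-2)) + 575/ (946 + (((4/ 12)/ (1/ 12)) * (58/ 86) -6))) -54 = 5960564911/ 11147400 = 534.70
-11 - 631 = -642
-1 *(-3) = 3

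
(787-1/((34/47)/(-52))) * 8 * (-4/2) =-233616/17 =-13742.12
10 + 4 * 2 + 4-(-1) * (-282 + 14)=-246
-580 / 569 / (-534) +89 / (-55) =-13505197 / 8355765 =-1.62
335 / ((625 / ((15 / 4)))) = 201 / 100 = 2.01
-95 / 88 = -1.08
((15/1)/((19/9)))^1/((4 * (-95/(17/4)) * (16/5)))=-2295/92416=-0.02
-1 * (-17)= 17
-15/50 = -3/10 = -0.30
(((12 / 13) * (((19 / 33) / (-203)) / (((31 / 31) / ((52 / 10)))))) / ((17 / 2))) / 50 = -0.00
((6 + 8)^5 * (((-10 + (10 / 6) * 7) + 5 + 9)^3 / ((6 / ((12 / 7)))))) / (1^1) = 15953857472 / 27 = 590883610.07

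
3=3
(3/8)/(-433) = -3/3464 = -0.00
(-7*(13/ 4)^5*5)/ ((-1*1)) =12995255/ 1024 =12690.68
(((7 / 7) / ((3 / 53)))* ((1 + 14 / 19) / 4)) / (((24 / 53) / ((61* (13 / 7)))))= 24502907 / 12768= 1919.09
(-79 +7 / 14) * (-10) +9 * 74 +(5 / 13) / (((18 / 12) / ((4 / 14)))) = 396143 / 273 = 1451.07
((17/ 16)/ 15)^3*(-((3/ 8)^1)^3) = -4913/ 262144000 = -0.00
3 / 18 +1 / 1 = 7 / 6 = 1.17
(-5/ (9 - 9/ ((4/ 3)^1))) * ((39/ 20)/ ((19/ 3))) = -13/ 19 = -0.68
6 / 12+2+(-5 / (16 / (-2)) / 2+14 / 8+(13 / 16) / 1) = 43 / 8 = 5.38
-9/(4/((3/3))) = -9/4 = -2.25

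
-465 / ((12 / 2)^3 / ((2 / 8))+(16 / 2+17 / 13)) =-6045 / 11353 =-0.53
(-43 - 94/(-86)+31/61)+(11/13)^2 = -40.68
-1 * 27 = -27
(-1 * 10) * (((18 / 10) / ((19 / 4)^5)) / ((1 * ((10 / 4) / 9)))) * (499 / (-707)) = 165556224 / 8753009965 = 0.02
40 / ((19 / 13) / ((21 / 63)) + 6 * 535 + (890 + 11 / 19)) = 4940 / 506963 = 0.01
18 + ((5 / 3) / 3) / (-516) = 83587 / 4644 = 18.00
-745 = -745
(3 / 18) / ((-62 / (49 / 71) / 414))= -3381 / 4402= -0.77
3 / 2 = 1.50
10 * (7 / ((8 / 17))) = 595 / 4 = 148.75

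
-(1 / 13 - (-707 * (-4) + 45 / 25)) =183932 / 65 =2829.72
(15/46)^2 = 225/2116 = 0.11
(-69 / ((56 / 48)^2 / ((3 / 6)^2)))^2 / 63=42849 / 16807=2.55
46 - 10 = 36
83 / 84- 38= -3109 / 84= -37.01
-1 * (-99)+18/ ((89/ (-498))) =-153/ 89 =-1.72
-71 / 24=-2.96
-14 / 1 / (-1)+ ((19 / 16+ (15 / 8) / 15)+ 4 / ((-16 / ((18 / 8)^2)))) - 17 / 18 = 7547 / 576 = 13.10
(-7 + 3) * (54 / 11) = -216 / 11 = -19.64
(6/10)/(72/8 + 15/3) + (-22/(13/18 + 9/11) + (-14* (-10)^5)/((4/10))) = 14944939199/4270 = 3499985.76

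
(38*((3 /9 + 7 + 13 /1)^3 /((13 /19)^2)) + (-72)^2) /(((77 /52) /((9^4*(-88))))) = -24396266491200 /91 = -268090840562.64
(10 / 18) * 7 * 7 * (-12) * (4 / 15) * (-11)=8624 / 9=958.22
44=44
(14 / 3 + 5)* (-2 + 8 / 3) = 58 / 9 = 6.44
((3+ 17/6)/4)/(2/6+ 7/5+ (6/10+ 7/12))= 1/2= 0.50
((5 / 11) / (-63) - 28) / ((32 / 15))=-97045 / 7392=-13.13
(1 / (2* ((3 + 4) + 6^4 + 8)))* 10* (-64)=-320 / 1311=-0.24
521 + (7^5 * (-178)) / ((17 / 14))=-41874187 / 17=-2463187.47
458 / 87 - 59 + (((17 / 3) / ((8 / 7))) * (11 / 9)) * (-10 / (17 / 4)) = -67.99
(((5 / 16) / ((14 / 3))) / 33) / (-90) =-1 / 44352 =-0.00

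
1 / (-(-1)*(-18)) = -1 / 18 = -0.06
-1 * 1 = -1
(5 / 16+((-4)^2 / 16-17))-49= -1035 / 16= -64.69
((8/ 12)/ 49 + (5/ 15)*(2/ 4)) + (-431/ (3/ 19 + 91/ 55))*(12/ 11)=-72176789/ 278418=-259.24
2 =2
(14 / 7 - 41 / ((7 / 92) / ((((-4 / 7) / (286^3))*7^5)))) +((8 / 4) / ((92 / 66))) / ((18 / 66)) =503221223 / 67256761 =7.48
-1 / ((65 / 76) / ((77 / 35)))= -836 / 325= -2.57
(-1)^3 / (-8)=0.12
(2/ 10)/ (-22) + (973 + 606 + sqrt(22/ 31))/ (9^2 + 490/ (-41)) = 41 * sqrt(682)/ 87761 + 7118459/ 311410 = 22.87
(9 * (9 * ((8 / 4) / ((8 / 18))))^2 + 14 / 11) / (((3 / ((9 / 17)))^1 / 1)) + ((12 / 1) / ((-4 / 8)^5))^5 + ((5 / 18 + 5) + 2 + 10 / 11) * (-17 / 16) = -449666170760078893 / 53856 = -8349416420827.37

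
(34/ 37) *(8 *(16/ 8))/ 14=272/ 259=1.05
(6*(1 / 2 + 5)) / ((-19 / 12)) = -396 / 19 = -20.84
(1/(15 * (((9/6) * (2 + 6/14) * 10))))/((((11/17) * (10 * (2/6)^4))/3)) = 189/2750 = 0.07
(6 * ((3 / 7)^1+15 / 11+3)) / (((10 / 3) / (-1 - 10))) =-3321 / 35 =-94.89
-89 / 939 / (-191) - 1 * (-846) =151729343 / 179349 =846.00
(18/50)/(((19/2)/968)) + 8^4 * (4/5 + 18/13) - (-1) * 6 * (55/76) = 111016729/12350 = 8989.21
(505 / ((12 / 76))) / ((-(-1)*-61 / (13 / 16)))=-124735 / 2928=-42.60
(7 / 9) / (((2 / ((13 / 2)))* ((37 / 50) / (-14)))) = -15925 / 333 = -47.82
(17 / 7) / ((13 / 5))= 85 / 91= 0.93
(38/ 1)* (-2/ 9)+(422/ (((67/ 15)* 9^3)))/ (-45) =-1237778/ 146529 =-8.45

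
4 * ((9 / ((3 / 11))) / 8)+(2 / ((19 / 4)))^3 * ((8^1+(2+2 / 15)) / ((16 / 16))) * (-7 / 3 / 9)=4767421 / 292410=16.30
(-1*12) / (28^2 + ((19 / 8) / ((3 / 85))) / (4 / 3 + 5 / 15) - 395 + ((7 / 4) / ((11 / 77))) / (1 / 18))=-32 / 1733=-0.02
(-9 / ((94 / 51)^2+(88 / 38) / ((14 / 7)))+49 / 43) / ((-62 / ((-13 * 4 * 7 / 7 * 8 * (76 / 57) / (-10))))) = 1683751472 / 2250497235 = 0.75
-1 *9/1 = -9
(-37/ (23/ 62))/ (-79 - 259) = 1147/ 3887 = 0.30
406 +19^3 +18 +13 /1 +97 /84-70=607081 /84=7227.15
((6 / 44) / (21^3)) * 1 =1 / 67914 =0.00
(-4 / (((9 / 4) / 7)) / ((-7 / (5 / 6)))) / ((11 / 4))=160 / 297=0.54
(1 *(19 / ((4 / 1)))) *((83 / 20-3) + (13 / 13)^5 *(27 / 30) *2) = 1121 / 80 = 14.01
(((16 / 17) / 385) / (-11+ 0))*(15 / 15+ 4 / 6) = -0.00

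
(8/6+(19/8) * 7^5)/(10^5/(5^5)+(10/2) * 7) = 958031/1608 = 595.79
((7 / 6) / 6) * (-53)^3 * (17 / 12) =-17716363 / 432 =-41010.10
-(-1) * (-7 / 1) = -7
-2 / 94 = -1 / 47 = -0.02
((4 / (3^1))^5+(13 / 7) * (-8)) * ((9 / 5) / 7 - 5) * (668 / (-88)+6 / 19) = -4569503912 / 12442815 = -367.24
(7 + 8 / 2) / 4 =11 / 4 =2.75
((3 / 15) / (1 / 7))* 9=63 / 5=12.60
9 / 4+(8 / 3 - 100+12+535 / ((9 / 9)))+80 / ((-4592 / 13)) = 1555621 / 3444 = 451.69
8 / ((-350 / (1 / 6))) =-2 / 525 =-0.00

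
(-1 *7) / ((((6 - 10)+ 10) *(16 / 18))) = -21 / 16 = -1.31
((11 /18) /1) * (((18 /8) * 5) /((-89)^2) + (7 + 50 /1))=6622121 /190104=34.83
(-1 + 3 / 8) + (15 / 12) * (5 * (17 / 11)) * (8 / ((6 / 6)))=6745 / 88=76.65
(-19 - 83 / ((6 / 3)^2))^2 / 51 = 8427 / 272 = 30.98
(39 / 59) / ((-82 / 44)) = -0.35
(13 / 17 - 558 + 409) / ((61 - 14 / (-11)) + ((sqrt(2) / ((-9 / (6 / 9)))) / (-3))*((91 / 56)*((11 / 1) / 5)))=-24916316040000 / 10467147701407 + 35318883600*sqrt(2) / 10467147701407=-2.38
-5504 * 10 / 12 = -13760 / 3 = -4586.67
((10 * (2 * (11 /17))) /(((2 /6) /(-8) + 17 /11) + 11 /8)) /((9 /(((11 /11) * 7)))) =3388 /969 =3.50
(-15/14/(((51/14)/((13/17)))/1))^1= -0.22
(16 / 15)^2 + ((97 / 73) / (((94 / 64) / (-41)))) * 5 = -142293664 / 771975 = -184.32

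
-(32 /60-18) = 262 /15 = 17.47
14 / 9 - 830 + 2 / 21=-52186 / 63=-828.35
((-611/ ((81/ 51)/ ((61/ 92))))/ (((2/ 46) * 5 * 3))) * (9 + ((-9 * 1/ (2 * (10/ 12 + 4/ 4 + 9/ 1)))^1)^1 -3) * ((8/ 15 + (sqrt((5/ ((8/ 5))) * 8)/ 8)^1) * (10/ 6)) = -819741241/ 194400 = -4216.78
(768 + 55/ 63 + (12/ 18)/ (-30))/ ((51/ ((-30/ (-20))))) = 121094/ 5355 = 22.61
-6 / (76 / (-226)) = 339 / 19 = 17.84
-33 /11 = -3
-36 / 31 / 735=-12 / 7595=-0.00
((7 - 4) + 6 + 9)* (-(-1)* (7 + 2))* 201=32562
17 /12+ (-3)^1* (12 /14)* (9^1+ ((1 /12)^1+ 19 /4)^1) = -2869 /84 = -34.15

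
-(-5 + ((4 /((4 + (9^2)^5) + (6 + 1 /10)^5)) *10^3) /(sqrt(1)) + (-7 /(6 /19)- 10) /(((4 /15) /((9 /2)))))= 3056173927469078265 /5578868561540816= 547.81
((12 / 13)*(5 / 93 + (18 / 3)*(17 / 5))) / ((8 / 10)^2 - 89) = -190220 / 890227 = -0.21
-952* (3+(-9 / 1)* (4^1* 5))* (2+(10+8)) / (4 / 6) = 5055120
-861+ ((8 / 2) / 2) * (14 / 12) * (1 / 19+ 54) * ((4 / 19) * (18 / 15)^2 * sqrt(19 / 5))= -861+ 345072 * sqrt(95) / 45125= -786.47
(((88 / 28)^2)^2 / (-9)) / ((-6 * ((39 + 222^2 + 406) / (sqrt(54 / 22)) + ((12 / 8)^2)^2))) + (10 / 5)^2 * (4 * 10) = 160.00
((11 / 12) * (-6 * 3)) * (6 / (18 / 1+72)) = -11 / 10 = -1.10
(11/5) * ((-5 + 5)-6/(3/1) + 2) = 0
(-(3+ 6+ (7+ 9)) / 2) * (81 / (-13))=2025 / 26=77.88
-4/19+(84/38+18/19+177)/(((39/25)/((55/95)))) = 312787/4693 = 66.65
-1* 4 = -4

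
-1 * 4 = -4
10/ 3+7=31/ 3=10.33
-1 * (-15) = 15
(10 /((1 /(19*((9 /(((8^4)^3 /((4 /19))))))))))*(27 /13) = 1215 /111669149696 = 0.00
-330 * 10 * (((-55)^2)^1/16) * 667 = -416145468.75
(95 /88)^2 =9025 /7744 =1.17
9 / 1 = 9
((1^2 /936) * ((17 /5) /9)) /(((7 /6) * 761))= 17 /37395540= 0.00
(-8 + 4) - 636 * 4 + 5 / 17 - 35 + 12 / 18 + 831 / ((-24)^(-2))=24279772 / 51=476073.96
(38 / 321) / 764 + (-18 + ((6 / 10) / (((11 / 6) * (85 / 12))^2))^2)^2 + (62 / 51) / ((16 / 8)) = 14531147335746059813504540410529777 / 44765279418406363210952636718750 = 324.61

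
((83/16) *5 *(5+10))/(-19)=-6225/304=-20.48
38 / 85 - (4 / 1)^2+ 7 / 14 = -2559 / 170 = -15.05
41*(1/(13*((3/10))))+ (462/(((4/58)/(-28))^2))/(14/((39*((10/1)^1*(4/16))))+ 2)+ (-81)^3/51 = 447396133963/12597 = 35516085.89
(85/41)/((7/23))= 1955/287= 6.81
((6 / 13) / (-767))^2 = 36 / 99420841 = 0.00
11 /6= 1.83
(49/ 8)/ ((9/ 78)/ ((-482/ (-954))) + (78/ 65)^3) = 19189625/ 6129324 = 3.13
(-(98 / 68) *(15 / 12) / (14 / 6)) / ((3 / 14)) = -245 / 68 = -3.60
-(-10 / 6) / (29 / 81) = 135 / 29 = 4.66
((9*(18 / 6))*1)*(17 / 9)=51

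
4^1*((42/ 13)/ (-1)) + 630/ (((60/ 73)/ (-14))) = -139671/ 13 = -10743.92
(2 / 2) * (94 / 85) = 94 / 85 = 1.11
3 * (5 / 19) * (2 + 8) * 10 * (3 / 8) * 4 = 2250 / 19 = 118.42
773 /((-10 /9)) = -6957 /10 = -695.70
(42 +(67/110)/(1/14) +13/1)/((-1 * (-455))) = 3494/25025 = 0.14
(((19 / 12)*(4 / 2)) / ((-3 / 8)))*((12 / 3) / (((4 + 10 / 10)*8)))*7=-266 / 45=-5.91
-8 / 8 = -1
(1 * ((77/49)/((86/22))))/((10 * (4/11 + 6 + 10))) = 1331/541800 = 0.00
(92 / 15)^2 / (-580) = -2116 / 32625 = -0.06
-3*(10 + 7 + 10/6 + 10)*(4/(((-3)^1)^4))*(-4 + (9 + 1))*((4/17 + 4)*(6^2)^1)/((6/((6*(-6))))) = 396288/17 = 23311.06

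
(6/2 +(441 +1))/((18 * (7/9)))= 31.79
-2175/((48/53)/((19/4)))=-730075/64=-11407.42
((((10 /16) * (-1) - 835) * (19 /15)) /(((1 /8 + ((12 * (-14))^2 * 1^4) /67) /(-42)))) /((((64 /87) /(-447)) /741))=-343322949303243 /7227488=-47502389.39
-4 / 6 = -2 / 3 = -0.67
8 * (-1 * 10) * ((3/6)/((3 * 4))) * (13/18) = -65/27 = -2.41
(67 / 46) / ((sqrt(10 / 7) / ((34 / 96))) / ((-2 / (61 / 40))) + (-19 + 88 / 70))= -0.07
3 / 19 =0.16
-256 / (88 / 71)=-2272 / 11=-206.55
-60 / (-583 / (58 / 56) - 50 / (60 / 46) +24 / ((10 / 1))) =26100 / 260491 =0.10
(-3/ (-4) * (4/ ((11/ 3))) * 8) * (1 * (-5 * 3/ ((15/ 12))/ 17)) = -864/ 187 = -4.62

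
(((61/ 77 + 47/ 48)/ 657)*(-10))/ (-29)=32735/ 35209944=0.00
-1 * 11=-11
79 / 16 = 4.94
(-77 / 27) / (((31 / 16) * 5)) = -1232 / 4185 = -0.29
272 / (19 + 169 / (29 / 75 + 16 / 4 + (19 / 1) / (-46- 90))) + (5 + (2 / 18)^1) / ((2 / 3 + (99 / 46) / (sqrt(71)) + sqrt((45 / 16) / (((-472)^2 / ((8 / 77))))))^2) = 11782768 / 2546861 + 648120323492916736 / (14697 * sqrt(770) + 10794168 * sqrt(71) + 237399008)^2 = 10.62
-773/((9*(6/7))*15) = -5411/810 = -6.68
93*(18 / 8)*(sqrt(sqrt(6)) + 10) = 837*6^(1 / 4) / 4 + 4185 / 2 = 2419.99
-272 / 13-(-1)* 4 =-220 / 13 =-16.92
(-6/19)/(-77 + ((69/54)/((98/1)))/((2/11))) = 21168/5156657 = 0.00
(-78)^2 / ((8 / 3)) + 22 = 4607 / 2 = 2303.50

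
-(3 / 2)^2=-9 / 4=-2.25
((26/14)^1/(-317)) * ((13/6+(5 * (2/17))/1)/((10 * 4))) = -3653/9053520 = -0.00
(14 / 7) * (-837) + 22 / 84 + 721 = -40015 / 42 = -952.74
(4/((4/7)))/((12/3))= 7/4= 1.75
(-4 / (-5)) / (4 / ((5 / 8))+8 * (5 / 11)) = 11 / 138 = 0.08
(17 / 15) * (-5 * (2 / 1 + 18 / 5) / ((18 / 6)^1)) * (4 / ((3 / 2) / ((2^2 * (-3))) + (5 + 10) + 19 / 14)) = -2.61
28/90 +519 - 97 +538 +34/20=86581/90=962.01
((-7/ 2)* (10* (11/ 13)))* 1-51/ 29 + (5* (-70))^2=46170672/ 377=122468.63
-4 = -4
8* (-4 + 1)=-24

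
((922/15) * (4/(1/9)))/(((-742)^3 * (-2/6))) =4149/255324055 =0.00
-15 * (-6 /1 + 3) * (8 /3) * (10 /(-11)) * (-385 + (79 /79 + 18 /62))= 14274000 /341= 41859.24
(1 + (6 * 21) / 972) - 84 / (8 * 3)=-64 / 27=-2.37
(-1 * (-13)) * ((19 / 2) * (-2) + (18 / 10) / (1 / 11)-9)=-533 / 5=-106.60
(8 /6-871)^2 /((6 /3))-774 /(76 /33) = 64607900 /171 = 377823.98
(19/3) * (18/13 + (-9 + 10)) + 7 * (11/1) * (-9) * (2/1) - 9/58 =-3101321/2262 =-1371.05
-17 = -17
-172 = -172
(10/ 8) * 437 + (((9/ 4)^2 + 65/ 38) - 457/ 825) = 138559247/ 250800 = 552.47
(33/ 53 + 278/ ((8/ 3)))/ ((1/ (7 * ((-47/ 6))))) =-2438219/ 424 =-5750.52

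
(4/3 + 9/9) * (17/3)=119/9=13.22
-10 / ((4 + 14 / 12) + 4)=-1.09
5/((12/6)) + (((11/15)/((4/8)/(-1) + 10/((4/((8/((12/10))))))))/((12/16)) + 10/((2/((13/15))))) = 6687/970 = 6.89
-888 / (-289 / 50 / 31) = 1376400 / 289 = 4762.63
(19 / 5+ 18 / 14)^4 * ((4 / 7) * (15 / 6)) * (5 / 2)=1003875856 / 420175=2389.19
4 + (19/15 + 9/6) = 203/30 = 6.77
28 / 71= 0.39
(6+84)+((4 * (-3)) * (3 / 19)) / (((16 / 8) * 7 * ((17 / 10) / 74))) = 190170 / 2261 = 84.11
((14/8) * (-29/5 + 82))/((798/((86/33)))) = 5461/12540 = 0.44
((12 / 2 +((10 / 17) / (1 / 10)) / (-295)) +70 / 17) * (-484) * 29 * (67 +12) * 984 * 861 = -9514640714439168 / 1003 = -9486182167935.36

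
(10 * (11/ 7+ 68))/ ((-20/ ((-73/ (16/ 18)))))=319959/ 112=2856.78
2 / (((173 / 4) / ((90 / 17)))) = 0.24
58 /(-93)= -58 /93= -0.62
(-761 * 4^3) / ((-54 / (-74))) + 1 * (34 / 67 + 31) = -120680219 / 1809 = -66711.01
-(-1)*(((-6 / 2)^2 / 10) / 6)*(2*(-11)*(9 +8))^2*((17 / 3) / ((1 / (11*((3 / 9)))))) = 6539203 / 15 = 435946.87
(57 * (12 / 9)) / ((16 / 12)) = 57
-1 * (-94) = 94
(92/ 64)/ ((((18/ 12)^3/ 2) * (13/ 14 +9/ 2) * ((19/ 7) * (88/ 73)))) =82271/ 1715472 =0.05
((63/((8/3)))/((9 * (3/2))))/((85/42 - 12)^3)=-129654/73560059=-0.00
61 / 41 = 1.49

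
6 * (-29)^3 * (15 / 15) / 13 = -11256.46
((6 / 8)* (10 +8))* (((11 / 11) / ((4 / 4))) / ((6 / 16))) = 36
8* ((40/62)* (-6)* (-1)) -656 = -19376/31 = -625.03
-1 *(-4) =4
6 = 6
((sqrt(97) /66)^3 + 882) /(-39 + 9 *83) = 97 *sqrt(97) /203547168 + 147 /118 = 1.25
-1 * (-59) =59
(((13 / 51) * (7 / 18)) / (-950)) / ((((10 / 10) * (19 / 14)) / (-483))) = 102557 / 2761650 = 0.04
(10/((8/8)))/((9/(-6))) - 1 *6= -38/3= -12.67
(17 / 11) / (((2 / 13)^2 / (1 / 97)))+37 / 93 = 425105 / 396924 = 1.07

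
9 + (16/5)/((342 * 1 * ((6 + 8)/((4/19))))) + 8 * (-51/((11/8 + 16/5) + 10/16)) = -69.46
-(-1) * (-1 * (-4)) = 4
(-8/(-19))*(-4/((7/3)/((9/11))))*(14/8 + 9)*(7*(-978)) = 9083664/209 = 43462.51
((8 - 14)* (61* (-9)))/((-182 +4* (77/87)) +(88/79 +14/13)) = -147157803/7874726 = -18.69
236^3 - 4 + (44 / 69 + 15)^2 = 62580948013 / 4761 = 13144496.54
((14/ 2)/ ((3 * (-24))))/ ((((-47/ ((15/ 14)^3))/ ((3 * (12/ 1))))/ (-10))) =-16875/ 18424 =-0.92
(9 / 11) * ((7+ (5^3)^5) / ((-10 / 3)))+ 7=-7490678261.76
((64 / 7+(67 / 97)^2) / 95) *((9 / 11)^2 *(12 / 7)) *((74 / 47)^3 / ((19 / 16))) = 3992968553329152 / 10454317821169915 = 0.38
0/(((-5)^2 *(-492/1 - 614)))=0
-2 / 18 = -1 / 9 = -0.11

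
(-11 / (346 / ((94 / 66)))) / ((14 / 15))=-235 / 4844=-0.05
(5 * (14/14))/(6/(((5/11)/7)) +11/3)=75/1441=0.05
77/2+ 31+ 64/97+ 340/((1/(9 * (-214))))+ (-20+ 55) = -127018559/194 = -654734.84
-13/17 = -0.76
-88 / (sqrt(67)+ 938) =-1232 / 13131+ 88*sqrt(67) / 879777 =-0.09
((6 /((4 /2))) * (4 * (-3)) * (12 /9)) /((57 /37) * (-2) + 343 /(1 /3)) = -592 /12653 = -0.05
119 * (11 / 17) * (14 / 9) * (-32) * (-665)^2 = -15254993600 / 9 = -1694999288.89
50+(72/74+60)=4106/37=110.97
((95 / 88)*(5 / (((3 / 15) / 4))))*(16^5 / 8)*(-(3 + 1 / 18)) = -389120000 / 9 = -43235555.56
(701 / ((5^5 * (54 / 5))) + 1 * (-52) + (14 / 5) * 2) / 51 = -1565299 / 1721250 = -0.91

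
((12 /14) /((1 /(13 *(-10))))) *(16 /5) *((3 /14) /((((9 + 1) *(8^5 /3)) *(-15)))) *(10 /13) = 9 /250880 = 0.00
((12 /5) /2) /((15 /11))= 0.88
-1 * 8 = -8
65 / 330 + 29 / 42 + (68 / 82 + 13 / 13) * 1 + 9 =110969 / 9471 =11.72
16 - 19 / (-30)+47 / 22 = 3097 / 165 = 18.77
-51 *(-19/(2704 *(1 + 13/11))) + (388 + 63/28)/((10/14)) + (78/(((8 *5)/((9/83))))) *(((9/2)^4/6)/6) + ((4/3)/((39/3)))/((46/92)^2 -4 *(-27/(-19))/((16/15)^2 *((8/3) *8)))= 36826913135641/66306190080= 555.41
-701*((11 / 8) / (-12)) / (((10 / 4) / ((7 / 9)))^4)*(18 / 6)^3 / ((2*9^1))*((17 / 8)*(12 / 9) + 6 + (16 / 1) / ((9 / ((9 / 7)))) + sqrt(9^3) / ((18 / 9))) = 1367399341 / 49207500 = 27.79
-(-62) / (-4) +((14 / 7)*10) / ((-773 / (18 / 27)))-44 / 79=-5889623 / 366402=-16.07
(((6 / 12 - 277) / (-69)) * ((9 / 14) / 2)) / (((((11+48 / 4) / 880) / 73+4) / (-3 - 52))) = -34890350 / 1970203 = -17.71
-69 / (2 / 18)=-621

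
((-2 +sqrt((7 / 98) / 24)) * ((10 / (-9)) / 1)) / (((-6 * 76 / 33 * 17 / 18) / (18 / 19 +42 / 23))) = -66660 / 141151 +5555 * sqrt(21) / 1976114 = -0.46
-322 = -322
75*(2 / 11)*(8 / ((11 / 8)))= 9600 / 121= 79.34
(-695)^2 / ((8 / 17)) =8211425 / 8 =1026428.12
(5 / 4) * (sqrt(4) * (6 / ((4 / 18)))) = 135 / 2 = 67.50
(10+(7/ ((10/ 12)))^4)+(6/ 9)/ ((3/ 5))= 28067764/ 5625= 4989.82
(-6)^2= 36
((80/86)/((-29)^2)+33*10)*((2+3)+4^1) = 107404470/36163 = 2970.01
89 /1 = 89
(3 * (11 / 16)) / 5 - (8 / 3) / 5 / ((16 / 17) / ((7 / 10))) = 0.02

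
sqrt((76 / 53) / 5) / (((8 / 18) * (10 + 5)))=3 * sqrt(5035) / 2650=0.08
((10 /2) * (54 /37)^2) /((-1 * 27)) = -540 /1369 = -0.39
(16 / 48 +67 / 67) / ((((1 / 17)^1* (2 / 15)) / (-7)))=-1190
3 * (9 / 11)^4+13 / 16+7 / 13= 8208185 / 3045328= 2.70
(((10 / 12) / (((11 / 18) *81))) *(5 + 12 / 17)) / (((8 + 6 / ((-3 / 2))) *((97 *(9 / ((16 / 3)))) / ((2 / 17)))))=40 / 2317491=0.00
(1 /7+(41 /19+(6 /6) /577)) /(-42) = -176695 /3223122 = -0.05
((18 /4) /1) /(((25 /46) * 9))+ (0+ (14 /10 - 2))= 8 /25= 0.32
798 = 798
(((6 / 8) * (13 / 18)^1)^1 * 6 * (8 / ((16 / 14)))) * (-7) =-637 / 4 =-159.25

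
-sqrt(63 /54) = -sqrt(42) /6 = -1.08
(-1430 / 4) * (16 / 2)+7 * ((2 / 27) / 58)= -2239373 / 783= -2859.99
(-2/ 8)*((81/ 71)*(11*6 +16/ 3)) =-2889/ 142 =-20.35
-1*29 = -29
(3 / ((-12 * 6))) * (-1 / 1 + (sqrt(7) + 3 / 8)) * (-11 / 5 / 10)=-11 / 1920 + 11 * sqrt(7) / 1200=0.02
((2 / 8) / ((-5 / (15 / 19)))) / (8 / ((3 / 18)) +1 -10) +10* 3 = 29639 / 988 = 30.00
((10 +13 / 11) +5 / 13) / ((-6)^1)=-827 / 429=-1.93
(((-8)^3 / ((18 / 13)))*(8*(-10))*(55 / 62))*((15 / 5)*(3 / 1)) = 7321600 / 31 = 236180.65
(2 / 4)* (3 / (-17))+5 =167 / 34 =4.91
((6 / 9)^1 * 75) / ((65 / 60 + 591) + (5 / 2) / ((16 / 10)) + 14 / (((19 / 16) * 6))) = 0.08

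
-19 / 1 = -19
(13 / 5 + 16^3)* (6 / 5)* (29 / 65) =3565782 / 1625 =2194.33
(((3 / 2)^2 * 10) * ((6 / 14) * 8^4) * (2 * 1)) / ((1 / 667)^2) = 246005821440 / 7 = 35143688777.14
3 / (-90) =-1 / 30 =-0.03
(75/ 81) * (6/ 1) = 50/ 9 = 5.56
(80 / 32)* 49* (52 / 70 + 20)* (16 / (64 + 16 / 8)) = 616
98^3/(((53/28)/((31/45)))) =816954656/2385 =342538.64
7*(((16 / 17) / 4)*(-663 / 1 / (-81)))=13.48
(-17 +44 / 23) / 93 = -347 / 2139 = -0.16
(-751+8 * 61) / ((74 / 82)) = -10783 / 37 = -291.43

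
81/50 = 1.62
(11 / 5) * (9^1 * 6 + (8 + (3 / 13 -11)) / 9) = 7678 / 65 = 118.12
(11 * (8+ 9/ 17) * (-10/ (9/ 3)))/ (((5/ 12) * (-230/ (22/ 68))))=7018/ 6647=1.06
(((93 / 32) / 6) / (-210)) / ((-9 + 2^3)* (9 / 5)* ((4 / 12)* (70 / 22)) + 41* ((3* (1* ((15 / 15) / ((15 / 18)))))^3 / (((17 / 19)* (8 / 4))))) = -144925 / 67045652352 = -0.00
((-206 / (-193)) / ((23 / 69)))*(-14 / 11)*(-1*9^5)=510891948 / 2123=240646.23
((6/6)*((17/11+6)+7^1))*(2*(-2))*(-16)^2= -14894.55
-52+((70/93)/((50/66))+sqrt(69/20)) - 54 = -16276/155+sqrt(345)/10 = -103.15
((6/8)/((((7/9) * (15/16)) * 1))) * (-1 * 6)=-216/35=-6.17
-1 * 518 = -518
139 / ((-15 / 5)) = -139 / 3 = -46.33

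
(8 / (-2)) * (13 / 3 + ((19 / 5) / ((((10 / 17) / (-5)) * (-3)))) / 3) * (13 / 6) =-9269 / 135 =-68.66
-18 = -18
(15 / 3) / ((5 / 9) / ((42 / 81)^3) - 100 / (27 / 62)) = -74088 / 3343511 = -0.02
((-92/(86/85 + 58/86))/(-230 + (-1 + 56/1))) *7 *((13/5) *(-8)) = -6994208/154075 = -45.39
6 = 6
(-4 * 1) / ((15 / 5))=-4 / 3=-1.33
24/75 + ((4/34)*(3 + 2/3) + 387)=494383/1275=387.75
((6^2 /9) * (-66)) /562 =-132 /281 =-0.47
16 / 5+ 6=46 / 5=9.20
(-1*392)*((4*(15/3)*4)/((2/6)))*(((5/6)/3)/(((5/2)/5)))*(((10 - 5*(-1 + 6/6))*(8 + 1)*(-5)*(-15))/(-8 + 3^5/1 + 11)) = -58800000/41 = -1434146.34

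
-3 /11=-0.27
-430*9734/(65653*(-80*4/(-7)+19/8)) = -33484960/25257647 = -1.33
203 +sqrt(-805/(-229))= sqrt(184345)/229 +203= 204.87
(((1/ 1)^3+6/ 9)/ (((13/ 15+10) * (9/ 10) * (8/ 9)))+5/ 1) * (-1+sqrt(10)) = 11.23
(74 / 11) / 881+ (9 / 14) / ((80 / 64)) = 177028 / 339185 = 0.52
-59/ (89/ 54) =-3186/ 89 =-35.80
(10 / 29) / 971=10 / 28159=0.00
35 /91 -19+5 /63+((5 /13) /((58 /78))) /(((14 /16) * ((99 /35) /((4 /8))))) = -4815439 /261261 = -18.43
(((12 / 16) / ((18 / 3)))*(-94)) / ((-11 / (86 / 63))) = 2021 / 1386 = 1.46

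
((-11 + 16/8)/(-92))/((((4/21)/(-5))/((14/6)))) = -2205/368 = -5.99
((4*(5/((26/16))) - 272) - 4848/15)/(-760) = 4736/6175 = 0.77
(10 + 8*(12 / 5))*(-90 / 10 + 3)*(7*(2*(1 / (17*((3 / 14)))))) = -57232 / 85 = -673.32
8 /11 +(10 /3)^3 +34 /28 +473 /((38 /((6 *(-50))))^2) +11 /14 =3165085910 /107217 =29520.37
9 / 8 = 1.12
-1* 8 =-8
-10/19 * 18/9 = -20/19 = -1.05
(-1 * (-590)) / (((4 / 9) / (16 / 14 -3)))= -34515 / 14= -2465.36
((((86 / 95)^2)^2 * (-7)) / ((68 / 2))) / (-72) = 23931607 / 12461945625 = 0.00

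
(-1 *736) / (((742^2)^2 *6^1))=-23 / 56835134643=-0.00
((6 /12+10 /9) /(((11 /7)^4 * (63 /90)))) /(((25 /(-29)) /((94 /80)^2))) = -637214767 /1054152000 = -0.60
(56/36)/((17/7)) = 98/153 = 0.64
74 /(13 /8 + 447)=16 /97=0.16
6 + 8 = 14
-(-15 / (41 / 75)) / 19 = 1125 / 779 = 1.44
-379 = -379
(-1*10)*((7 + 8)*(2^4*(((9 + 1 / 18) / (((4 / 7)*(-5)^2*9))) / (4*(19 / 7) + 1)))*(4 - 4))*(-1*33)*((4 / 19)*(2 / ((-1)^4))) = 0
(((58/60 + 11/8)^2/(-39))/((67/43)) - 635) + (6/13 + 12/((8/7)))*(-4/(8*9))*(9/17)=-406449570491/639662400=-635.41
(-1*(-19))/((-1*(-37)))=19/37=0.51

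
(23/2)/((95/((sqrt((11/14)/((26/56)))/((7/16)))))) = 184 * sqrt(286)/8645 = 0.36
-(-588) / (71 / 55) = 32340 / 71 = 455.49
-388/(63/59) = -22892/63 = -363.37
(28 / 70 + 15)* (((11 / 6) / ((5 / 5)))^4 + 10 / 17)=20162989 / 110160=183.03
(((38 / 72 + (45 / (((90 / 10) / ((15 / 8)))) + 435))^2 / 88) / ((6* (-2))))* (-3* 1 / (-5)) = -1026113089 / 9123840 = -112.47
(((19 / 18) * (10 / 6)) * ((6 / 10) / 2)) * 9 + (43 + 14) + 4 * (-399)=-6137 / 4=-1534.25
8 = 8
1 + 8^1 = 9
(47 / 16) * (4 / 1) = 47 / 4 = 11.75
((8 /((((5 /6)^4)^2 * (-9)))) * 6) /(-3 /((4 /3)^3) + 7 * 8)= -573308928 /1368359375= -0.42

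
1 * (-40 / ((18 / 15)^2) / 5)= -50 / 9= -5.56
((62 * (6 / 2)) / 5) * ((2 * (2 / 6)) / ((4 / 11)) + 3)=899 / 5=179.80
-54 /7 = -7.71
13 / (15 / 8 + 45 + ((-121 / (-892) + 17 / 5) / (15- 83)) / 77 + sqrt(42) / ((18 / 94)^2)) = -55905276616272634320 / 2664216296295297072761 + 32525836398312364800*sqrt(42) / 2664216296295297072761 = 0.06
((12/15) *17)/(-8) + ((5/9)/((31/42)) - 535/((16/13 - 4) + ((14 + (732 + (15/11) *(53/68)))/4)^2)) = -3633942229141253/3774933269958090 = -0.96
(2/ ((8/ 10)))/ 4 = 5/ 8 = 0.62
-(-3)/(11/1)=3/11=0.27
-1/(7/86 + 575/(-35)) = 602/9841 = 0.06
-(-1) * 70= 70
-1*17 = -17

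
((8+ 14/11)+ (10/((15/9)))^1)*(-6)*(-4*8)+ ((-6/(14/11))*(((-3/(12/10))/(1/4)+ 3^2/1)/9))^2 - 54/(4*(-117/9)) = 370012879/126126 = 2933.68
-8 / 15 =-0.53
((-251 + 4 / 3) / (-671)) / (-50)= -749 / 100650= -0.01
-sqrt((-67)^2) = -67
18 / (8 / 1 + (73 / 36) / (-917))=594216 / 264023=2.25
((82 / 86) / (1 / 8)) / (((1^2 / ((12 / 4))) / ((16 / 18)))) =2624 / 129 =20.34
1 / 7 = 0.14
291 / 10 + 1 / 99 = 29.11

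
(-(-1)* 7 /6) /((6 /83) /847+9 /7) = 492107 /542358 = 0.91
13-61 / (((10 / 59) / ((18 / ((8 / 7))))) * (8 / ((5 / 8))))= -220081 / 512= -429.85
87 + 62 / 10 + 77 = 851 / 5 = 170.20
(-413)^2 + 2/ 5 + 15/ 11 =170570.76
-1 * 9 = -9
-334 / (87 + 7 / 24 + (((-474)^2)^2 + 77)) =-8016 / 1211503323367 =-0.00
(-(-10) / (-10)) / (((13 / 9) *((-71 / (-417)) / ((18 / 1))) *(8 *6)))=-11259 / 7384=-1.52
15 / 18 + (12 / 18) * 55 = 75 / 2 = 37.50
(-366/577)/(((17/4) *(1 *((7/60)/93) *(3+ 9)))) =-680760/68663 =-9.91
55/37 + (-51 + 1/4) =-7291/148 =-49.26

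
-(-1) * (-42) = -42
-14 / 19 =-0.74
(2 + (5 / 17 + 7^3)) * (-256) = -1502720 / 17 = -88395.29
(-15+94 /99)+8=-599 /99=-6.05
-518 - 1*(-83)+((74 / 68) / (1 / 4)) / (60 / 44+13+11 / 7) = -9067967 / 20859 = -434.73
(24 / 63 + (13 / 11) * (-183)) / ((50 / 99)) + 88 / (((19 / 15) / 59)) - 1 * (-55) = 24781103 / 6650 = 3726.48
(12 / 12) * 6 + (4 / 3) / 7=130 / 21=6.19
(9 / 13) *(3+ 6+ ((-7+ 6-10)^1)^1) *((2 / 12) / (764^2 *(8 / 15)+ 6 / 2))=-45 / 60704969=-0.00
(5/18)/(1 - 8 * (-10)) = 5/1458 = 0.00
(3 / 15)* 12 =12 / 5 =2.40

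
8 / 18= 4 / 9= 0.44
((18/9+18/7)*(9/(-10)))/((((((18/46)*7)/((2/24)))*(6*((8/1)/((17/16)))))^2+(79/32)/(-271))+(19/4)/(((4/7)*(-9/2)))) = -1718216105472/920863985829128215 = -0.00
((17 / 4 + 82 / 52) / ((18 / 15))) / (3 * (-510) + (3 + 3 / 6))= -505 / 158756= -0.00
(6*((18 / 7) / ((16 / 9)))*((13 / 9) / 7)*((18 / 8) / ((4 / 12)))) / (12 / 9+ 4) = 28431 / 12544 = 2.27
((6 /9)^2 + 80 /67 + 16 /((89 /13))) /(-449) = -213356 /24096483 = -0.01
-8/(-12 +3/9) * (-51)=-1224/35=-34.97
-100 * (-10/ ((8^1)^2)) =125/ 8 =15.62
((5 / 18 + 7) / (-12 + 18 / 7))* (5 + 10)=-4585 / 396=-11.58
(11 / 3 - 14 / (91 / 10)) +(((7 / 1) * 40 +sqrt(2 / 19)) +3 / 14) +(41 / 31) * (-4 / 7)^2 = sqrt(38) / 19 +33503671 / 118482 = 283.10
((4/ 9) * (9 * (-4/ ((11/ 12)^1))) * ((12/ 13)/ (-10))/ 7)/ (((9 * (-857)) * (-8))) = 16/ 4289285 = 0.00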